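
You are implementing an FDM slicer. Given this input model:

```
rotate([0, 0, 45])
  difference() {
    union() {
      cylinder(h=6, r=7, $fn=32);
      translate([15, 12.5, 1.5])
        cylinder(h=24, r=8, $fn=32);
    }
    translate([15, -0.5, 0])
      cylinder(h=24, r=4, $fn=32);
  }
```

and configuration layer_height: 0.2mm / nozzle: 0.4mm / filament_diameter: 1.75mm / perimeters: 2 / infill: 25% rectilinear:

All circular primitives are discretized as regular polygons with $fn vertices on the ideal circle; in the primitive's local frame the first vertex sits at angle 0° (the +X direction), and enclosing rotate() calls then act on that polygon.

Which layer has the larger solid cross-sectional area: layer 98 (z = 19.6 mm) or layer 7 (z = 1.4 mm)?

Layer 98 (z = 19.6): the cylinder does not reach this height (z outside [0, 6]); the r=8 cylinder at (15, 12.5) contributes a regular 32-gon of circumradius 8 (area = (32/2)·8.000²·sin(360°/32) = 199.77 mm²); Combining (union): only the r=8 cylinder at (15, 12.5) is present, so the union is just that shape — area = 199.77 mm²; the cylinder at (15, -0.5): section is a regular 32-gon, circumradius r=4 (area = (32/2)·4.000²·sin(360°/32) = 49.94 mm²); Subtracting the remaining from the first: starting from the result so far (199.77 mm²), the r=4 cylinder at (15, -0.5) misses the remaining region (no effect) — area = 199.77 mm²; (rotated 45° about Z; rotation is an isometry so areas/perimeters/island counts are preserved). So its area = 199.77 mm². Layer 7 (z = 1.4): the r=7 cylinder contributes a regular 32-gon of circumradius 7 (area = (32/2)·7.000²·sin(360°/32) = 152.95 mm²); the cylinder at (15, 12.5) is absent (z outside [1.5, 25.5]); Taking the union: only the r=7 cylinder is present, so the union is just that shape — area = 152.95 mm²; the r=4 cylinder at (15, -0.5) gives a regular 32-gon of circumradius 4 (constant along its height) (area = (32/2)·4.000²·sin(360°/32) = 49.94 mm²); Subtracting the remaining from the first: starting from the result so far (152.95 mm²), the r=4 cylinder at (15, -0.5) misses the remaining region (no effect) — area = 152.95 mm²; (rotated 45° about Z; rotation is an isometry so areas/perimeters/island counts are preserved). So its area = 152.95 mm². Layer 98 is larger (199.77 vs 152.95 mm²).

layer 98 (z = 19.6 mm)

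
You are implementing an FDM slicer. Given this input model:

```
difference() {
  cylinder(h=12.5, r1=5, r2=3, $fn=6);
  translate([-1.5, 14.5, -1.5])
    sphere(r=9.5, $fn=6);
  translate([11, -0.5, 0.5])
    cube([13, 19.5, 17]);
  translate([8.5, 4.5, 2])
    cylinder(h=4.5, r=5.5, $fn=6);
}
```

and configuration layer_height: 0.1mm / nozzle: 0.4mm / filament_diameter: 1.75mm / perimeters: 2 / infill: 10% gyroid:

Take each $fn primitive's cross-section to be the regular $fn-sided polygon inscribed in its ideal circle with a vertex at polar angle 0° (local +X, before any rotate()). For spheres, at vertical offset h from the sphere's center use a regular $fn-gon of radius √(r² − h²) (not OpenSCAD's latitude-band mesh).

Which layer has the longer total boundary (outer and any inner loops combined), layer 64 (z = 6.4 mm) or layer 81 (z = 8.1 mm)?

Layer 64 (z = 6.4): the cone (r1=5→r2=3) has section circumradius 3.976 here — a regular 6-gon (perimeter = 2·6·3.976·sin(180°/6) = 23.86 mm); the r=9.5 sphere at (-1.5, 14.5) slices to a regular 6-gon of circumradius 5.276 (√(r²−h²) with h=7.9 from center) (perimeter = 2·6·5.276·sin(180°/6) = 31.66 mm); the cube at (11, -0.5) is present — its section is the full 13×19.5 rectangle (perimeter 65.00 mm); the cylinder at (8.5, 4.5): section is a regular 6-gon, circumradius r=5.5 (perimeter = 2·6·5.500·sin(180°/6) = 33.00 mm); Taking the first minus the rest: starting from the cone, the r=9.5 sphere at (-1.5, 14.5) misses the remaining region (no effect); the 13×19.5 cube at (11, -0.5) misses the remaining region (no effect); the r=5.5 cylinder at (8.5, 4.5) misses the remaining region (no effect) — boundary = 23.86 mm. So its perimeter = 23.86 mm. Layer 81 (z = 8.1): the cone: at t=0.648 of its height the radius interpolates to r₁+(r₂−r₁)t = 3.704, giving a regular 6-gon of that circumradius (perimeter = 2·6·3.704·sin(180°/6) = 22.22 mm); the sphere at (-1.5, 14.5) is not intersected at this z (|z−center|=9.600 > r=9.5); the cube at (11, -0.5) is present — its section is the full 13×19.5 rectangle (perimeter 65.00 mm); the cylinder at (8.5, 4.5) does not reach this height (z outside [2, 6.5]); After the difference (first − rest): starting from the cone, the 13×19.5 cube at (11, -0.5) misses the remaining region (no effect) — boundary = 22.22 mm. So its perimeter = 22.22 mm. Layer 64 is larger (23.86 vs 22.22 mm).

layer 64 (z = 6.4 mm)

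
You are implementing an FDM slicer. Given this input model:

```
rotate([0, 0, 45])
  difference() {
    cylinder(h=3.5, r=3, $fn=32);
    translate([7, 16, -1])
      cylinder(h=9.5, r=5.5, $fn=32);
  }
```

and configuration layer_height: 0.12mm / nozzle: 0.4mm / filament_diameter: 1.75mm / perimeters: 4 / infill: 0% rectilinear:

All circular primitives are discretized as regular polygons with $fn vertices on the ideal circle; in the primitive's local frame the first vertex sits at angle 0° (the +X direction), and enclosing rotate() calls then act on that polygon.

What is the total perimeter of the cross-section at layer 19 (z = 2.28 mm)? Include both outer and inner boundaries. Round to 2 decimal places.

At z = 2.28 mm: the r=3 cylinder contributes a regular 32-gon of circumradius 3 (perimeter = 2·32·3.000·sin(180°/32) = 18.82 mm); the r=5.5 cylinder at (7, 16) gives a regular 32-gon of circumradius 5.5 (constant along its height) (perimeter = 2·32·5.500·sin(180°/32) = 34.50 mm); Taking the first minus the rest: starting from the r=3 cylinder, the r=5.5 cylinder at (7, 16) misses the remaining region (no effect) — boundary = 18.82 mm; (whole slice rotated 45° about Z — lengths, areas and connectivity unchanged). Overall, the cross-section is a single solid region. Total boundary length (outer) = 18.82 mm.

18.82 mm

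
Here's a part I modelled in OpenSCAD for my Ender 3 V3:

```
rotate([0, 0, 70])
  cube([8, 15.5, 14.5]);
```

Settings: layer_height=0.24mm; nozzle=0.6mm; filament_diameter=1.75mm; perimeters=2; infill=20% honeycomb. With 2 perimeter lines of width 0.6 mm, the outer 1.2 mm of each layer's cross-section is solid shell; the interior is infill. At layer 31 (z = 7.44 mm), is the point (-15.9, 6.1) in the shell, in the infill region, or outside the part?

outside

At z = 7.44 mm: the cube (footprint 8×15.5) is included at this height; (whole slice rotated 70° about Z — lengths, areas and connectivity unchanged). Overall, the cross-section is a single solid region. Undo the 70° rotation: the query point maps to (0.294, 17.027) in the un-rotated model frame. The nearest boundary edge runs (8.00, 15.50)→(0.00, 15.50); distance from the point to it = 1.53 mm. The point is not inside any of the regions above, so it lies outside the cross-section (1.53 mm from the nearest boundary).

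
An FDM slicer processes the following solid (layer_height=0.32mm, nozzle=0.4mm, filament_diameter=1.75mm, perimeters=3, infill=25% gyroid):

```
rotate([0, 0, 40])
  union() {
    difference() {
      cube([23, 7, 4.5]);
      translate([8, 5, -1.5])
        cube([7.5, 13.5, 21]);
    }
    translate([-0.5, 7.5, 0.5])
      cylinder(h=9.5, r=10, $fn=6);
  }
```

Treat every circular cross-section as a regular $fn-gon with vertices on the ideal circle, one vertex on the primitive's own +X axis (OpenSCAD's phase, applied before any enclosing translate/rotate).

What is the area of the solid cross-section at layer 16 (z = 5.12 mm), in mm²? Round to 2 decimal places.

At z = 5.12 mm: the cube is not intersected at this z (z outside [0, 4.5]); the cube at (8, 5) is present — its section is the full 7.5×13.5 rectangle (area 101.25 mm²); Subtracting the remaining from the first: the first operand is absent here, so nothing remains; the r=10 cylinder at (-0.5, 7.5) gives a regular 6-gon of circumradius 10 (constant along its height) (area = (6/2)·10.000²·sin(360°/6) = 259.81 mm²); Merging all regions: only the r=10 cylinder at (-0.5, 7.5) is present, so the union is just that shape — area = 259.81 mm²; (rotated 40° about Z; rotation is an isometry so areas/perimeters/island counts are preserved). Overall, the cross-section is a single solid region. Net area = 259.81 mm².

259.81 mm²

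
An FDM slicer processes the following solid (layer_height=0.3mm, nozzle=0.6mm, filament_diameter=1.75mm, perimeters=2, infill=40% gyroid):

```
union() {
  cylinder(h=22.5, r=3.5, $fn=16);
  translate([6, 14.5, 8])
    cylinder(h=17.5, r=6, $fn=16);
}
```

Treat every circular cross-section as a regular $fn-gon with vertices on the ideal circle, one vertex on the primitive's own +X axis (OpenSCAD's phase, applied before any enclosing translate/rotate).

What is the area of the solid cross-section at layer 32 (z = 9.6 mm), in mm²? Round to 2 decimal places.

At z = 9.6 mm: the r=3.5 cylinder gives a regular 16-gon of circumradius 3.5 (constant along its height) (area = (16/2)·3.500²·sin(360°/16) = 37.50 mm²); the cylinder at (6, 14.5): section is a regular 16-gon, circumradius r=6 (area = (16/2)·6.000²·sin(360°/16) = 110.21 mm²); Combining (union): the 2 present regions are separate (no shared area or edge), so areas and boundary lengths simply add and each stays a separate island — area = 147.72 mm². Overall, the cross-section has 2 separate islands. Net area = 147.72 mm².

147.72 mm²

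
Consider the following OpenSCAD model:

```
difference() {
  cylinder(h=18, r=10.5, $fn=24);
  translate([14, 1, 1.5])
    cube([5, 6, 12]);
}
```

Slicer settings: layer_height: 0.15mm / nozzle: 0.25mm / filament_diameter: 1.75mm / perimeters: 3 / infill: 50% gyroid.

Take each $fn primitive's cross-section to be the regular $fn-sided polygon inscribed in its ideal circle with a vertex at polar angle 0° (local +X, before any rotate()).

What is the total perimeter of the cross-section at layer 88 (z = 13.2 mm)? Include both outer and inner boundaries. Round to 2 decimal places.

At z = 13.2 mm: the cylinder: section is a regular 24-gon, circumradius r=10.5 (perimeter = 2·24·10.500·sin(180°/24) = 65.79 mm); the 5×6 cube at (14, 1) contributes its full rectangle (perimeter 22.00 mm); After the difference (first − rest): starting from the r=10.5 cylinder, the 5×6 cube at (14, 1) misses the remaining region (no effect) — boundary = 65.79 mm. Overall, the cross-section is a single solid region. Total boundary length (outer) = 65.79 mm.

65.79 mm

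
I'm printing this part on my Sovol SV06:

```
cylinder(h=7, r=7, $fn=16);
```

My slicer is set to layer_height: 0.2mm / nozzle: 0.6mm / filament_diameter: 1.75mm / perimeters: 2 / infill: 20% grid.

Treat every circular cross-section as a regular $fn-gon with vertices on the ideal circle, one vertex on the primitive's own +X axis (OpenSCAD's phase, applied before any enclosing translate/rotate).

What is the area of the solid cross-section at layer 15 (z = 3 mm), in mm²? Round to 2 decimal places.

At z = 3 mm: the cylinder: section is a regular 16-gon, circumradius r=7 (area = (16/2)·7.000²·sin(360°/16) = 150.01 mm²). Overall, the cross-section is a single solid region. Net area = 150.01 mm².

150.01 mm²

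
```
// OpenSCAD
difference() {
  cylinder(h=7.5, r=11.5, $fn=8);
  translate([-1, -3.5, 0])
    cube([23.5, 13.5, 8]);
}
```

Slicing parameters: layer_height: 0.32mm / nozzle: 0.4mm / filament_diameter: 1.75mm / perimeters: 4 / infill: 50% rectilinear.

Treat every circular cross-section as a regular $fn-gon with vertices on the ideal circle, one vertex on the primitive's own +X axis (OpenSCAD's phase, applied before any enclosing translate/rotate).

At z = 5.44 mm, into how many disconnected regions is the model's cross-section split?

At z = 5.44 mm: the r=11.5 cylinder contributes a regular 8-gon of circumradius 11.5; the 23.5×13.5 cube at (-1, -3.5) contributes its full rectangle; After the difference (first − rest): starting from the r=11.5 cylinder, the 23.5×13.5 cube at (-1, -3.5) partially overlaps it — only the 142.01 mm² overlap (of its 317.25 mm²) is removed, clipping the outline — 1 connected region. The result has 1 disconnected region.

1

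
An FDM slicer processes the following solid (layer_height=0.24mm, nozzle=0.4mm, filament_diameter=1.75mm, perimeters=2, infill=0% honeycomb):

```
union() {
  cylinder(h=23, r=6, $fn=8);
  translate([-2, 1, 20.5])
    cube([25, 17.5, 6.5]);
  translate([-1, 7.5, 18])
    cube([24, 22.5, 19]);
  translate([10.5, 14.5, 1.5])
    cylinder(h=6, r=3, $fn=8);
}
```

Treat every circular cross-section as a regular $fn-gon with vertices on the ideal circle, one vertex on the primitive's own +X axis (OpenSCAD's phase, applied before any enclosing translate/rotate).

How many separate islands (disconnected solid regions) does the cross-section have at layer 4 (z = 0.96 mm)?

1

At z = 0.96 mm: the r=6 cylinder gives a regular 8-gon of circumradius 6 (constant along its height); the cube at (-2, 1) does not reach this height (z outside [20.5, 27]); the cube at (-1, 7.5) does not reach this height (z outside [18, 37]); the cylinder at (10.5, 14.5) is not intersected at this z (z outside [1.5, 7.5]); Merging all regions: only the r=6 cylinder is present, so the union is just that shape — 1 connected region. Overall, the cross-section is a single solid region. Island count = 1.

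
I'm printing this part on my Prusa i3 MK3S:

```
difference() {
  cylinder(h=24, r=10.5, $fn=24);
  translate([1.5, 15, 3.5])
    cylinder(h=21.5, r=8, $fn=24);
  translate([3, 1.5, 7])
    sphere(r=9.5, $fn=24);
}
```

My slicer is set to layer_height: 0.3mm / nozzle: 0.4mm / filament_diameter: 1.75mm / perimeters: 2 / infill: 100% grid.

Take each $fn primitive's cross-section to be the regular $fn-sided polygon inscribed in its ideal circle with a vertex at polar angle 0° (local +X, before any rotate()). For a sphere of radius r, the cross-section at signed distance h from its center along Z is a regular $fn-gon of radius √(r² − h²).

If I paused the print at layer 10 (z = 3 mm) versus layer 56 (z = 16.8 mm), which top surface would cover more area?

Layer 10 (z = 3): the r=10.5 cylinder contributes a regular 24-gon of circumradius 10.5 (area = (24/2)·10.500²·sin(360°/24) = 342.42 mm²); the cylinder at (1.5, 15) is absent (z outside [3.5, 25]); the r=9.5 sphere at (3, 1.5) slices to a regular 24-gon of circumradius 8.617 (√(r²−h²) with h=4 from center) (area = (24/2)·8.617²·sin(360°/24) = 230.61 mm²); Subtracting the remaining from the first: starting from the r=10.5 cylinder (342.42 mm²), the r=9.5 sphere at (3, 1.5) partially overlaps it — only the 212.72 mm² overlap (of its 230.61 mm²) is removed, clipping the outline — area = 129.69 mm². So its area = 129.69 mm². Layer 56 (z = 16.8): the cylinder: section is a regular 24-gon, circumradius r=10.5 (area = (24/2)·10.500²·sin(360°/24) = 342.42 mm²); the r=8 cylinder at (1.5, 15) contributes a regular 24-gon of circumradius 8 (area = (24/2)·8.000²·sin(360°/24) = 198.77 mm²); the sphere at (3, 1.5) is not intersected at this z (|z−center|=9.800 > r=9.5); After the difference (first − rest): starting from the r=10.5 cylinder (342.42 mm²), the r=8 cylinder at (1.5, 15) partially overlaps it — only the 23.52 mm² overlap (of its 198.77 mm²) is removed, clipping the outline — area = 318.90 mm². So its area = 318.90 mm². Layer 56 is larger (318.90 vs 129.69 mm²).

layer 56 (z = 16.8 mm)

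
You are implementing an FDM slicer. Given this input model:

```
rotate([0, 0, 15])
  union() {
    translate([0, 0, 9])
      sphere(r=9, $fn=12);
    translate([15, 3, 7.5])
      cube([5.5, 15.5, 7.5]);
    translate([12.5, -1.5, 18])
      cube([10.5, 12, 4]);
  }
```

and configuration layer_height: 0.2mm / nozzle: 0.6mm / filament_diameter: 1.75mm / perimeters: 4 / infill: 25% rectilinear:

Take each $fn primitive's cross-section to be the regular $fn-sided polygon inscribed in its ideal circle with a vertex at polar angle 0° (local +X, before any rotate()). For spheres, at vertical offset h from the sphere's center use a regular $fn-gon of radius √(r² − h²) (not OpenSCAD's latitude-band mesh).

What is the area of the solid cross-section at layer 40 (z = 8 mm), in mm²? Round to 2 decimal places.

325.25 mm²

At z = 8 mm: the sphere: section is a regular 12-gon, circumradius = √(r²−h²) = √(9²−1²) = 8.944 (area = (12/2)·8.944²·sin(360°/12) = 240.00 mm²); the cube at (15, 3) is present — its section is the full 5.5×15.5 rectangle (area 85.25 mm²); the cube at (12.5, -1.5) is absent (z outside [18, 22]); Taking the union: the 2 present regions are separate (no shared area or edge), so areas and boundary lengths simply add and each stays a separate island — area = 325.25 mm²; (rotated 15° about Z; rotation is an isometry so areas/perimeters/island counts are preserved). Overall, the cross-section has 2 separate islands. Net area = 325.25 mm².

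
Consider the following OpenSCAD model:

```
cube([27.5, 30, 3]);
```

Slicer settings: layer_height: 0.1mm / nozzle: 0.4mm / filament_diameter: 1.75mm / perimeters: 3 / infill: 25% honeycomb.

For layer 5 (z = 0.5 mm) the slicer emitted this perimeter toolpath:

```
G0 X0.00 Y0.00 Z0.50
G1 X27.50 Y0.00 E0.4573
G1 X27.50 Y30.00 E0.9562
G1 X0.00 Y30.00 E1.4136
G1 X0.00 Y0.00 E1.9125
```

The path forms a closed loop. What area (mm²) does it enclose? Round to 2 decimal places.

Apply the shoelace formula to the sequence of (X, Y) vertices; enclosed area = 825.00 mm².

825.00 mm²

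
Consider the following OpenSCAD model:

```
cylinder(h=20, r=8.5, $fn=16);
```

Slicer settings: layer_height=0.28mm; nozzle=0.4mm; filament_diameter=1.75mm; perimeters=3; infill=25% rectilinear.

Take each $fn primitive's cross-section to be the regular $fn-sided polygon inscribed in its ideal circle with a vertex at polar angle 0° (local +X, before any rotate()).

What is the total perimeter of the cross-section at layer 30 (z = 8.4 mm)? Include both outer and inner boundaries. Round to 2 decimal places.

At z = 8.4 mm: the cylinder: section is a regular 16-gon, circumradius r=8.5 (perimeter = 2·16·8.500·sin(180°/16) = 53.06 mm). Overall, the cross-section is a single solid region. Total boundary length (outer) = 53.06 mm.

53.06 mm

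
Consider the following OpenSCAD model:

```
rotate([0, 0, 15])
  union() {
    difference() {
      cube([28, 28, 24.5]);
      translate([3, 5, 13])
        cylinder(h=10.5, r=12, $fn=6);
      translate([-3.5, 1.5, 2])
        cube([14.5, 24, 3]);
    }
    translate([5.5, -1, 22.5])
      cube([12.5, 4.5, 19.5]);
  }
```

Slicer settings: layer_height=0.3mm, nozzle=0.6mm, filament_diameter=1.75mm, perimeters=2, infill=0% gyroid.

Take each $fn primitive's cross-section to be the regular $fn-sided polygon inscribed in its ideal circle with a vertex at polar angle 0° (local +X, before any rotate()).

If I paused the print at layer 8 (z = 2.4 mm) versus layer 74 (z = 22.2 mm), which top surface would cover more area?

layer 74 (z = 22.2 mm)

Layer 8 (z = 2.4): the cube is present — its section is the full 28×28 rectangle (area 784.00 mm²); the cylinder at (3, 5) is absent (z outside [13, 23.5]); the cube at (-3.5, 1.5) is present — its section is the full 14.5×24 rectangle (area 348.00 mm²); Subtracting the remaining from the first: starting from the 28×28 cube (784.00 mm²), the 14.5×24 cube at (-3.5, 1.5) partially overlaps it — only the 264.00 mm² overlap (of its 348.00 mm²) is removed, clipping the outline — area = 520.00 mm²; the cube at (5.5, -1) is not intersected at this z (z outside [22.5, 42]); Taking the union: only that combined region is present, so the union is just that shape — area = 520.00 mm²; (rotated 15° about Z; rotation is an isometry so areas/perimeters/island counts are preserved). So its area = 520.00 mm². Layer 74 (z = 22.2): the 28×28 cube contributes its full rectangle (area 784.00 mm²); the r=12 cylinder at (3, 5) contributes a regular 6-gon of circumradius 12 (area = (6/2)·12.000²·sin(360°/6) = 374.12 mm²); the cube at (-3.5, 1.5) does not reach this height (z outside [2, 5]); Subtracting the remaining from the first: starting from the 28×28 cube (784.00 mm²), the r=12 cylinder at (3, 5) partially overlaps it — only the 192.49 mm² overlap (of its 374.12 mm²) is removed, clipping the outline — area = 591.51 mm²; the cube at (5.5, -1) is not intersected at this z (z outside [22.5, 42]); Merging all regions: only that combined region is present, so the union is just that shape — area = 591.51 mm²; (whole slice rotated 15° about Z — lengths, areas and connectivity unchanged). So its area = 591.51 mm². Layer 74 is larger (591.51 vs 520.00 mm²).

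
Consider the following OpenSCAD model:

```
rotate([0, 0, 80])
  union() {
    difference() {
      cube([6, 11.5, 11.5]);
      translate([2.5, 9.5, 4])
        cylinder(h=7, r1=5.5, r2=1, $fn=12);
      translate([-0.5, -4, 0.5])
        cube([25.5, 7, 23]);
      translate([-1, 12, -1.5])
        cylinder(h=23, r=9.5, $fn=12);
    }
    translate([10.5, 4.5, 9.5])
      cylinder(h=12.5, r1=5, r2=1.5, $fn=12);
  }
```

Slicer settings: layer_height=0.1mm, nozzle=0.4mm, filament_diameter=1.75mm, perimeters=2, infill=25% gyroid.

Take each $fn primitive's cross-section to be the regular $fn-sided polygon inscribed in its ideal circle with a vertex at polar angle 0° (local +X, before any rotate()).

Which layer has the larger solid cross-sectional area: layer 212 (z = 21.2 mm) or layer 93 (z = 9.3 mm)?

Layer 212 (z = 21.2): the cube is absent (z outside [0, 11.5]); the cone at (2.5, 9.5) is not intersected at this z (z outside [4, 11]); the 25.5×7 cube at (-0.5, -4) contributes its full rectangle (area 178.50 mm²); the r=9.5 cylinder at (-1, 12) gives a regular 12-gon of circumradius 9.5 (constant along its height) (area = (12/2)·9.500²·sin(360°/12) = 270.75 mm²); Subtracting the remaining from the first: the first operand is absent here, so nothing remains; the cone at (10.5, 4.5) contributes a regular 12-gon of circumradius 1.724 (interpolated between r1=5 and r2=1.5 at t=0.936) (area = (12/2)·1.724²·sin(360°/12) = 8.92 mm²); Combining (union): only the cone at (10.5, 4.5) is present, so the union is just that shape — area = 8.92 mm²; (rotated 80° about Z; rotation is an isometry so areas/perimeters/island counts are preserved). So its area = 8.92 mm². Layer 93 (z = 9.3): the 6×11.5 cube contributes its full rectangle (area 69.00 mm²); the cone at (2.5, 9.5) (r1=5.5→r2=1) has section circumradius 2.093 here — a regular 12-gon (area = (12/2)·2.093²·sin(360°/12) = 13.14 mm²); the 25.5×7 cube at (-0.5, -4) contributes its full rectangle (area 178.50 mm²); the cylinder at (-1, 12): section is a regular 12-gon, circumradius r=9.5 (area = (12/2)·9.500²·sin(360°/12) = 270.75 mm²); Subtracting the remaining from the first: starting from the 6×11.5 cube (69.00 mm²), the cone at (2.5, 9.5) partially overlaps it — only the 13.11 mm² overlap (of its 13.14 mm²) is removed, clipping the outline; the 25.5×7 cube at (-0.5, -4) partially overlaps it — only the 18.00 mm² overlap (of its 178.50 mm²) is removed, clipping the outline; the r=9.5 cylinder at (-1, 12) partially overlaps it — only the 32.51 mm² overlap (of its 270.75 mm²) is removed, clipping the outline — area = 5.38 mm²; the cone at (10.5, 4.5) does not reach this height (z outside [9.5, 22]); Taking the union: only that combined region is present, so the union is just that shape — area = 5.38 mm²; (rotated 80° about Z; rotation is an isometry so areas/perimeters/island counts are preserved). So its area = 5.38 mm². Layer 212 is larger (8.92 vs 5.38 mm²).

layer 212 (z = 21.2 mm)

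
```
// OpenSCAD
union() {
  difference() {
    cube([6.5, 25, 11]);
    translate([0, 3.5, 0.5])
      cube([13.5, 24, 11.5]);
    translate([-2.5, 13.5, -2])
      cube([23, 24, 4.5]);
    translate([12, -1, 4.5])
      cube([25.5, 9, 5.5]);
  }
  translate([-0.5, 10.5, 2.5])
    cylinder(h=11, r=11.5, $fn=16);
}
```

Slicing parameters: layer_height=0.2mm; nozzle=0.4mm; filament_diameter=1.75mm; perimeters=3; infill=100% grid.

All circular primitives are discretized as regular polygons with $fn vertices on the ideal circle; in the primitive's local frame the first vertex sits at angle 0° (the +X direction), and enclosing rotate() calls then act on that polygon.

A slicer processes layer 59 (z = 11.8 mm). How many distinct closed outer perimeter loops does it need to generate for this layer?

At z = 11.8 mm: the cube is absent (z outside [0, 11]); the cube at (0, 3.5) is present — its section is the full 13.5×24 rectangle; the cube at (-2.5, 13.5) is absent (z outside [-2, 2.5]); the cube at (12, -1) is absent (z outside [4.5, 10]); After the difference (first − rest): the first operand is absent here, so nothing remains; the cylinder at (-0.5, 10.5): section is a regular 16-gon, circumradius r=11.5; Combining (union): only the r=11.5 cylinder at (-0.5, 10.5) is present, so the union is just that shape — 1 connected region. The result has 1 disconnected region.

1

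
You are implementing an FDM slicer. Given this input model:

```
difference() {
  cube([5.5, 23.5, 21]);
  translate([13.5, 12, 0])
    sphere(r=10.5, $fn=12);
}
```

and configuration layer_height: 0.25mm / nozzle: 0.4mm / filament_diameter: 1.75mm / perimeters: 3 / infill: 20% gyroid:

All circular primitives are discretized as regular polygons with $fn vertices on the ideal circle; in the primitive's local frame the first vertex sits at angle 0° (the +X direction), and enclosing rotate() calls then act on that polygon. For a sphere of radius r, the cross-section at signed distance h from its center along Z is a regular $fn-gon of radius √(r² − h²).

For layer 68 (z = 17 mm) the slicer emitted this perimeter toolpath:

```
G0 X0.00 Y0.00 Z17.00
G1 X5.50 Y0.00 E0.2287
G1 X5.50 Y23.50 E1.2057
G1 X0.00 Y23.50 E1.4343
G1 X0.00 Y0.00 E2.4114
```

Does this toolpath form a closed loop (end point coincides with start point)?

yes

Start point (G0): (0.00, 0.00). End point (last G1): the path returns to the start — closed.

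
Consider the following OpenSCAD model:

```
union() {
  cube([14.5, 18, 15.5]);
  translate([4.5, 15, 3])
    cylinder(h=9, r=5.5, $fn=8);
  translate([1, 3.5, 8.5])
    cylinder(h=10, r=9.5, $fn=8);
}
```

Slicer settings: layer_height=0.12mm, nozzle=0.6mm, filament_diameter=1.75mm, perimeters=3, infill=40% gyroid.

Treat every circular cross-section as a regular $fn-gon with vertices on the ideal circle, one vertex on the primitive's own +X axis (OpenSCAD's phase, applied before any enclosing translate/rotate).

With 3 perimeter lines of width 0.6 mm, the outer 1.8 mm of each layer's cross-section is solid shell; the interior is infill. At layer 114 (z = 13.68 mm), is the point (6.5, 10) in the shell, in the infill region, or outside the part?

At z = 13.68 mm: the cube is present — its section is the full 14.5×18 rectangle; the cylinder at (4.5, 15) is absent (z outside [3, 12]); the r=9.5 cylinder at (1, 3.5) gives a regular 8-gon of circumradius 9.5 (constant along its height); Taking the union: the regions partially overlap (shared area 107.32 mm²), so overlapping operands fuse into one piece — 1 connected region. Overall, the cross-section is a single solid region. The nearest boundary edge runs (-5.72, 10.22)→(0.00, 12.59); distance from the point to it = 7.00 mm. The point is inside the cross-section and 7.00 mm from the nearest boundary — more than the 1.8 mm shell width (3 × 0.6), so it's in the infill interior.

infill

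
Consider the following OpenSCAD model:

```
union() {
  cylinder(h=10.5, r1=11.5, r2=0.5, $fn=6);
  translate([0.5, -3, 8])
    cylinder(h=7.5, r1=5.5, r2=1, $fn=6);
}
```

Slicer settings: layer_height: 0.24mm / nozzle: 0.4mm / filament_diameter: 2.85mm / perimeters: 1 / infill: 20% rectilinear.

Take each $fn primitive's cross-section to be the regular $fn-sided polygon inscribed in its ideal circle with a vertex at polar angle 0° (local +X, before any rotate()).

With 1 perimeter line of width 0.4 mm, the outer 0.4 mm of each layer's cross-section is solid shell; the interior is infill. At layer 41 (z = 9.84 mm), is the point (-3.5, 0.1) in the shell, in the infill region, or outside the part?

outside

At z = 9.84 mm: the cone: at t=0.937 of its height the radius interpolates to r₁+(r₂−r₁)t = 1.191, giving a regular 6-gon of that circumradius; the cone at (0.5, -3) (r1=5.5→r2=1) has section circumradius 4.396 here — a regular 6-gon; Combining (union): the regions partially overlap (shared area 3.39 mm²), so overlapping operands fuse into one piece — 1 connected region. Overall, the cross-section is a single solid region. The nearest boundary edge runs (-3.90, -3.00)→(-1.70, 0.81); distance from the point to it = 1.21 mm. The point is not inside any of the regions above, so it lies outside the cross-section (1.21 mm from the nearest boundary).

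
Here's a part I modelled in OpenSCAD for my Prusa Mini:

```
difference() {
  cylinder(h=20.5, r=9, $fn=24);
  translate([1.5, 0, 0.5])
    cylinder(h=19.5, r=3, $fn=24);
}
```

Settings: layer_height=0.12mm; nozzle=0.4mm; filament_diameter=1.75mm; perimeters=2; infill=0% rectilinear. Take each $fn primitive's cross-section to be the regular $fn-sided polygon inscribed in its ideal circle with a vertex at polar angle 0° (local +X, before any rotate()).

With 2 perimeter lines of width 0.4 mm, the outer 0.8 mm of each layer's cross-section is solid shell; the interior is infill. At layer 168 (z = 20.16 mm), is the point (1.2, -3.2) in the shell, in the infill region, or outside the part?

infill

At z = 20.16 mm: the r=9 cylinder contributes a regular 24-gon of circumradius 9; the cylinder at (1.5, 0) is absent (z outside [0.5, 20]); After the difference (first − rest): none of the subtracted shapes is present at this height, so the r=9 cylinder is unchanged — 1 connected region. Overall, the cross-section is a single solid region. The nearest boundary edge runs (2.33, -8.69)→(4.50, -7.79); distance from the point to it = 5.51 mm. The point is inside the cross-section and 5.51 mm from the nearest boundary — more than the 0.8 mm shell width (2 × 0.4), so it's in the infill interior.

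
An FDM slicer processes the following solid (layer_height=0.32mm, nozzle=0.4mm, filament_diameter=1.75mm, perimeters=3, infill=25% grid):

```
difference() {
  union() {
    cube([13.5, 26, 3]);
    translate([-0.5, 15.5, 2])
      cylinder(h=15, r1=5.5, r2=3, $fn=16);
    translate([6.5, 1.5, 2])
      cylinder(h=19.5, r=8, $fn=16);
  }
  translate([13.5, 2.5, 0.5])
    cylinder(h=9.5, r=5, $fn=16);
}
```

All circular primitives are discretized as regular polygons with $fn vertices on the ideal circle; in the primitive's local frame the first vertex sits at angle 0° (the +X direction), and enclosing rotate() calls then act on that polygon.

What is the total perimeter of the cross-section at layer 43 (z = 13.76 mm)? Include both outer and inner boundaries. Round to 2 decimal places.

At z = 13.76 mm: the cube does not reach this height (z outside [0, 3]); the cone at (-0.5, 15.5): at t=0.784 of its height the radius interpolates to r₁+(r₂−r₁)t = 3.540, giving a regular 16-gon of that circumradius (perimeter = 2·16·3.540·sin(180°/16) = 22.10 mm); the cylinder at (6.5, 1.5): section is a regular 16-gon, circumradius r=8 (perimeter = 2·16·8.000·sin(180°/16) = 49.94 mm); Taking the union: the 2 present regions are separate (no shared area or edge), so areas and boundary lengths simply add and each stays a separate island — boundary = 72.04 mm; the cylinder at (13.5, 2.5) does not reach this height (z outside [0.5, 10]); Subtracting the remaining from the first: none of the subtracted shapes is present at this height, so the result so far is unchanged — boundary = 72.04 mm. Overall, the cross-section has 2 separate islands. Total boundary length (outer) = 72.04 mm.

72.04 mm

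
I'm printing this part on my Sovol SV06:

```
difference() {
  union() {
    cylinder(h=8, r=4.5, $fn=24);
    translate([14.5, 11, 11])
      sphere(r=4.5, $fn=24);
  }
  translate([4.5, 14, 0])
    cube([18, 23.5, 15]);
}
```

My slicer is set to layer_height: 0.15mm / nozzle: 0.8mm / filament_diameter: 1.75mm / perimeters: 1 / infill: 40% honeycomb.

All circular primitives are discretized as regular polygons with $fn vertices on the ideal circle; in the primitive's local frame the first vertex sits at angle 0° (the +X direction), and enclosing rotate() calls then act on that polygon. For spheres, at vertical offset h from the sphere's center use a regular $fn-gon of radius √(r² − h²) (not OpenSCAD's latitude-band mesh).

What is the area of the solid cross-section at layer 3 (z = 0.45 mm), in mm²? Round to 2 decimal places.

62.89 mm²

At z = 0.45 mm: the r=4.5 cylinder gives a regular 24-gon of circumradius 4.5 (constant along its height) (area = (24/2)·4.500²·sin(360°/24) = 62.89 mm²); the sphere at (14.5, 11) does not reach this height (|z−center|=10.550 > r=4.5); Combining (union): only the r=4.5 cylinder is present, so the union is just that shape — area = 62.89 mm²; the 18×23.5 cube at (4.5, 14) contributes its full rectangle (area 423.00 mm²); After the difference (first − rest): starting from that combined region (62.89 mm²), the 18×23.5 cube at (4.5, 14) misses the remaining region (no effect) — area = 62.89 mm². Overall, the cross-section is a single solid region. Net area = 62.89 mm².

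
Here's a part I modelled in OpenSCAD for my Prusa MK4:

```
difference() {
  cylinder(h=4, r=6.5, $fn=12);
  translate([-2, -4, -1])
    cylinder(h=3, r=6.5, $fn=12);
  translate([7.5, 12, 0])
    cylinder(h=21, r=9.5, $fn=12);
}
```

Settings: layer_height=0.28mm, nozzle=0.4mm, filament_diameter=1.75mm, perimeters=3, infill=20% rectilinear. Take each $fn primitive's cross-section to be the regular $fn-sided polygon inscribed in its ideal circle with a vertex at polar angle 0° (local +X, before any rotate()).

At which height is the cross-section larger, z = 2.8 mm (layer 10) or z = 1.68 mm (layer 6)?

layer 10 (z = 2.8 mm)

Layer 10 (z = 2.8): the r=6.5 cylinder gives a regular 12-gon of circumradius 6.5 (constant along its height) (area = (12/2)·6.500²·sin(360°/12) = 126.75 mm²); the cylinder at (-2, -4) is not intersected at this z (z outside [-1, 2]); the cylinder at (7.5, 12): section is a regular 12-gon, circumradius r=9.5 (area = (12/2)·9.500²·sin(360°/12) = 270.75 mm²); After the difference (first − rest): starting from the r=6.5 cylinder (126.75 mm²), the r=9.5 cylinder at (7.5, 12) partially overlaps it — only the 6.37 mm² overlap (of its 270.75 mm²) is removed, clipping the outline — area = 120.38 mm². So its area = 120.38 mm². Layer 6 (z = 1.68): the r=6.5 cylinder contributes a regular 12-gon of circumradius 6.5 (area = (12/2)·6.500²·sin(360°/12) = 126.75 mm²); the r=6.5 cylinder at (-2, -4) contributes a regular 12-gon of circumradius 6.5 (area = (12/2)·6.500²·sin(360°/12) = 126.75 mm²); the cylinder at (7.5, 12): section is a regular 12-gon, circumradius r=9.5 (area = (12/2)·9.500²·sin(360°/12) = 270.75 mm²); Subtracting the remaining from the first: starting from the r=6.5 cylinder (126.75 mm²), the r=6.5 cylinder at (-2, -4) partially overlaps it — only the 71.25 mm² overlap (of its 126.75 mm²) is removed, clipping the outline; the r=9.5 cylinder at (7.5, 12) partially overlaps it — only the 6.37 mm² overlap (of its 270.75 mm²) is removed, clipping the outline — area = 49.12 mm². So its area = 49.12 mm². Layer 10 is larger (120.38 vs 49.12 mm²).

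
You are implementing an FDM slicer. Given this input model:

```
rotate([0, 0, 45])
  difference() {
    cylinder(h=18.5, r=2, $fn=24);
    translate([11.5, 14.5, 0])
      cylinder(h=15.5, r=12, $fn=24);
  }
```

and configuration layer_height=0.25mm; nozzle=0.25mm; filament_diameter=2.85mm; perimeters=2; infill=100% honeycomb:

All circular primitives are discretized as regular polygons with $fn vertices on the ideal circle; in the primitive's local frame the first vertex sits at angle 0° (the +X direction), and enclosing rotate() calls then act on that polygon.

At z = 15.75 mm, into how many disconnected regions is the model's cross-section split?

1

At z = 15.75 mm: the r=2 cylinder contributes a regular 24-gon of circumradius 2; the cylinder at (11.5, 14.5) is not intersected at this z (z outside [0, 15.5]); After the difference (first − rest): none of the subtracted shapes is present at this height, so the r=2 cylinder is unchanged — 1 connected region; (rotated 45° about Z; rotation is an isometry so areas/perimeters/island counts are preserved). The result has 1 disconnected region.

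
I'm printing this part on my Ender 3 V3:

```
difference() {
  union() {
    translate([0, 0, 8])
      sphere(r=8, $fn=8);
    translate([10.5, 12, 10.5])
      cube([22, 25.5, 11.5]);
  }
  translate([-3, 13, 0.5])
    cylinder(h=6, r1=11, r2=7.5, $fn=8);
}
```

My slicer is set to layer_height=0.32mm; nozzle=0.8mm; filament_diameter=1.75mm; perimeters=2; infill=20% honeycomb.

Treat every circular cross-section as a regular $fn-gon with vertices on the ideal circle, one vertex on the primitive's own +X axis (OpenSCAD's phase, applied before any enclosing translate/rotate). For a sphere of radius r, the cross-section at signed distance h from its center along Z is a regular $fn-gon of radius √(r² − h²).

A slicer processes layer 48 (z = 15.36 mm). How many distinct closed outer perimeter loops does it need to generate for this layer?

At z = 15.36 mm: the r=8 sphere slices to a regular 8-gon of circumradius 3.135 (√(r²−h²) with h=7.36 from center); the cube at (10.5, 12) (footprint 22×25.5) is included at this height; Combining (union): the 2 present regions are separate (no shared area or edge), so areas and boundary lengths simply add and each stays a separate island — 2 connected regions; the cone at (-3, 13) is not intersected at this z (z outside [0.5, 6.5]); After the difference (first − rest): none of the subtracted shapes is present at this height, so that combined region is unchanged — 2 connected regions. The result has 2 disconnected regions.

2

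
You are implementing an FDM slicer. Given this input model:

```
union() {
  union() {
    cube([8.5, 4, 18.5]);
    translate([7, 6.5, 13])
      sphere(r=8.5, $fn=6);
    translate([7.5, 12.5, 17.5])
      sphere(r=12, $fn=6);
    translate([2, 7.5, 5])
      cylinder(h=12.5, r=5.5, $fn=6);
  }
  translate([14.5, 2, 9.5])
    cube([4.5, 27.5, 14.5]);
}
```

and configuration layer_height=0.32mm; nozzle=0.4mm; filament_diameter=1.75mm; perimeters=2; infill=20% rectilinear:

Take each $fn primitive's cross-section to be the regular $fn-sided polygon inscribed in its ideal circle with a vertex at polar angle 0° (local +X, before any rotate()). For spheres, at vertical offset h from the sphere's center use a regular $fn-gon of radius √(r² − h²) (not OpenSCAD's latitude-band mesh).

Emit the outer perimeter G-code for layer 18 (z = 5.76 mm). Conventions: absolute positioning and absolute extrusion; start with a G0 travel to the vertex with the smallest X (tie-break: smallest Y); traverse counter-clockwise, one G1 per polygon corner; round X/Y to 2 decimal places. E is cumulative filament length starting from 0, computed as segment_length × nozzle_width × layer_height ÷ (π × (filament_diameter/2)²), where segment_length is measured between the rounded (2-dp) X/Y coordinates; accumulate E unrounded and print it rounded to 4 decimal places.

G0 X-3.50 Y7.50 Z5.76
G1 X-0.75 Y2.74 E0.2925
G1 X0.00 Y2.74 E0.3325
G1 X0.00 Y0.00 E0.4783
G1 X8.50 Y0.00 E0.9306
G1 X8.50 Y2.64 E1.0711
G1 X9.23 Y2.64 E1.1099
G1 X11.45 Y6.50 E1.3469
G1 X9.23 Y10.36 E1.5839
G1 X8.75 Y10.36 E1.6094
G1 X9.98 Y12.50 E1.7408
G1 X8.74 Y14.65 E1.8729
G1 X6.26 Y14.65 E2.0048
G1 X5.02 Y12.50 E2.1369
G1 X6.25 Y10.36 E2.2683
G1 X5.85 Y10.36 E2.2895
G1 X4.75 Y12.26 E2.4064
G1 X-0.75 Y12.26 E2.6991
G1 X-3.50 Y7.50 E2.9916

At z = 5.76 mm: the cube is present — its section is the full 8.5×4 rectangle; the r=8.5 sphere at (7, 6.5) contributes a regular 6-gon of circumradius √(8.5²−7.24²) = 4.453; the sphere at (7.5, 12.5): section is a regular 6-gon, circumradius = √(r²−h²) = √(12²−11.74²) = 2.484; the r=5.5 cylinder at (2, 7.5) gives a regular 6-gon of circumradius 5.5 (constant along its height); Taking the union: the regions partially overlap (shared area 31.57 mm²), so overlapping operands fuse into one piece — 1 connected region; the cube at (14.5, 2) is not intersected at this z (z outside [9.5, 24]); Taking the union: only that combined region is present, so the union is just that shape — 1 connected region. The outline is a single polygon with 18 vertices. Extrusion per mm of travel: 0.4 × 0.32 / (π × 0.875²) = 0.053216. Accumulating E over each segment gives final E = 2.9916.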